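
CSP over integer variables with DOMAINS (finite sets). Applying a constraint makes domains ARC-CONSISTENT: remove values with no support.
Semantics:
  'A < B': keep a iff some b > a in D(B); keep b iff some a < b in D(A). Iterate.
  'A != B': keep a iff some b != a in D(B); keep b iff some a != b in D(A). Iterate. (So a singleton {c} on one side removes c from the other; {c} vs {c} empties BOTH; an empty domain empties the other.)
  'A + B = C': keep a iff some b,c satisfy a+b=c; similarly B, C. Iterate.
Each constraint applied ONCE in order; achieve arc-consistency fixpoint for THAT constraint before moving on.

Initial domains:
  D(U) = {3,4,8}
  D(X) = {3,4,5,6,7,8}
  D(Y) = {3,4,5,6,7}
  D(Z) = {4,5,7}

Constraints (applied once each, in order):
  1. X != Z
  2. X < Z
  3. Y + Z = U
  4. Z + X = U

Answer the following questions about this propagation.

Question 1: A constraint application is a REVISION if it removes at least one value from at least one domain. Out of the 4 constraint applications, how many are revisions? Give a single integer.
Answer: 3

Derivation:
Constraint 1 (X != Z) on D(X)={3,4,5,6,7,8} D(Z)={4,5,7}: no change => not a revision
Constraint 2 (X < Z) on D(X)={3,4,5,6,7,8} D(Z)={4,5,7}: X {3,4,5,6,7,8}->{3,4,5,6} => REVISION
Constraint 3 (Y + Z = U) on D(Y)={3,4,5,6,7} D(Z)={4,5,7} D(U)={3,4,8}: Y {3,4,5,6,7}->{3,4}; Z {4,5,7}->{4,5}; U {3,4,8}->{8} => REVISION
Constraint 4 (Z + X = U) on D(Z)={4,5} D(X)={3,4,5,6} D(U)={8}: X {3,4,5,6}->{3,4} => REVISION
Total revisions = 3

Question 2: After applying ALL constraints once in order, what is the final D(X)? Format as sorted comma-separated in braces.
Answer: {3,4}

Derivation:
Constraint 1 (X != Z) on D(X)={3,4,5,6,7,8} D(Z)={4,5,7}: no change
Constraint 2 (X < Z) on D(X)={3,4,5,6,7,8} D(Z)={4,5,7}: X {3,4,5,6,7,8}->{3,4,5,6}
Constraint 3 (Y + Z = U) on D(Y)={3,4,5,6,7} D(Z)={4,5,7} D(U)={3,4,8}: Y {3,4,5,6,7}->{3,4}; Z {4,5,7}->{4,5}; U {3,4,8}->{8}
Constraint 4 (Z + X = U) on D(Z)={4,5} D(X)={3,4,5,6} D(U)={8}: X {3,4,5,6}->{3,4}
So after all 4 constraints: D(X) = {3,4}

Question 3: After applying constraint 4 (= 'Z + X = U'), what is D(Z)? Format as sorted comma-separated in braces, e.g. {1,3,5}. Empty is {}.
Answer: {4,5}

Derivation:
Constraint 1 (X != Z) on D(X)={3,4,5,6,7,8} D(Z)={4,5,7}: no change
Constraint 2 (X < Z) on D(X)={3,4,5,6,7,8} D(Z)={4,5,7}: X {3,4,5,6,7,8}->{3,4,5,6}
Constraint 3 (Y + Z = U) on D(Y)={3,4,5,6,7} D(Z)={4,5,7} D(U)={3,4,8}: Y {3,4,5,6,7}->{3,4}; Z {4,5,7}->{4,5}; U {3,4,8}->{8}
Constraint 4 (Z + X = U) on D(Z)={4,5} D(X)={3,4,5,6} D(U)={8}: X {3,4,5,6}->{3,4}
So after constraint 4: D(Z) = {4,5}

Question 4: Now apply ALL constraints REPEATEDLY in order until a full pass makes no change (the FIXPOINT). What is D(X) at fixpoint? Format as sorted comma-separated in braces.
pass 0 (initial): D(X)={3,4,5,6,7,8}
pass 1: U {3,4,8}->{8}; X {3,4,5,6,7,8}->{3,4}; Y {3,4,5,6,7}->{3,4}; Z {4,5,7}->{4,5}
pass 2: no change
Fixpoint after 2 passes: D(X) = {3,4}

Answer: {3,4}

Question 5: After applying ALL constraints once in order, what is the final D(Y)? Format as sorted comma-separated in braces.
Constraint 1 (X != Z) on D(X)={3,4,5,6,7,8} D(Z)={4,5,7}: no change
Constraint 2 (X < Z) on D(X)={3,4,5,6,7,8} D(Z)={4,5,7}: X {3,4,5,6,7,8}->{3,4,5,6}
Constraint 3 (Y + Z = U) on D(Y)={3,4,5,6,7} D(Z)={4,5,7} D(U)={3,4,8}: Y {3,4,5,6,7}->{3,4}; Z {4,5,7}->{4,5}; U {3,4,8}->{8}
Constraint 4 (Z + X = U) on D(Z)={4,5} D(X)={3,4,5,6} D(U)={8}: X {3,4,5,6}->{3,4}
So after all 4 constraints: D(Y) = {3,4}

Answer: {3,4}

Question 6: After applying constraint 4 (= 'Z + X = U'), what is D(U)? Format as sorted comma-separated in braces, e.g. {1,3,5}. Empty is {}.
Answer: {8}

Derivation:
Constraint 1 (X != Z) on D(X)={3,4,5,6,7,8} D(Z)={4,5,7}: no change
Constraint 2 (X < Z) on D(X)={3,4,5,6,7,8} D(Z)={4,5,7}: X {3,4,5,6,7,8}->{3,4,5,6}
Constraint 3 (Y + Z = U) on D(Y)={3,4,5,6,7} D(Z)={4,5,7} D(U)={3,4,8}: Y {3,4,5,6,7}->{3,4}; Z {4,5,7}->{4,5}; U {3,4,8}->{8}
Constraint 4 (Z + X = U) on D(Z)={4,5} D(X)={3,4,5,6} D(U)={8}: X {3,4,5,6}->{3,4}
So after constraint 4: D(U) = {8}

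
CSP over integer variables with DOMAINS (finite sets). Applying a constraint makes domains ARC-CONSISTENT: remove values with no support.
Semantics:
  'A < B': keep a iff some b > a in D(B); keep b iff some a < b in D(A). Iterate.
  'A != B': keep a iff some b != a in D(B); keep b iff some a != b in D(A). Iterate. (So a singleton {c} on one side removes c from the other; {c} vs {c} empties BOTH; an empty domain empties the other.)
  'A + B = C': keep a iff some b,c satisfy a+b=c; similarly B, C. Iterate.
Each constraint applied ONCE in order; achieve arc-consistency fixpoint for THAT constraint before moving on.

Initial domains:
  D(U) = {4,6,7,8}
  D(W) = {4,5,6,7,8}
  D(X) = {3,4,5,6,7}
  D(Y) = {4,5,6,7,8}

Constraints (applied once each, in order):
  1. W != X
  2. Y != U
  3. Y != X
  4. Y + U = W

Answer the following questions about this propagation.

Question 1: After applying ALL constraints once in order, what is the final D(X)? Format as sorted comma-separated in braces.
Answer: {3,4,5,6,7}

Derivation:
Constraint 1 (W != X) on D(W)={4,5,6,7,8} D(X)={3,4,5,6,7}: no change
Constraint 2 (Y != U) on D(Y)={4,5,6,7,8} D(U)={4,6,7,8}: no change
Constraint 3 (Y != X) on D(Y)={4,5,6,7,8} D(X)={3,4,5,6,7}: no change
Constraint 4 (Y + U = W) on D(Y)={4,5,6,7,8} D(U)={4,6,7,8} D(W)={4,5,6,7,8}: Y {4,5,6,7,8}->{4}; U {4,6,7,8}->{4}; W {4,5,6,7,8}->{8}
So after all 4 constraints: D(X) = {3,4,5,6,7}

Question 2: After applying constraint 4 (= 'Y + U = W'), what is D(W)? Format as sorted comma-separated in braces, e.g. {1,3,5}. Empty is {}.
Constraint 1 (W != X) on D(W)={4,5,6,7,8} D(X)={3,4,5,6,7}: no change
Constraint 2 (Y != U) on D(Y)={4,5,6,7,8} D(U)={4,6,7,8}: no change
Constraint 3 (Y != X) on D(Y)={4,5,6,7,8} D(X)={3,4,5,6,7}: no change
Constraint 4 (Y + U = W) on D(Y)={4,5,6,7,8} D(U)={4,6,7,8} D(W)={4,5,6,7,8}: Y {4,5,6,7,8}->{4}; U {4,6,7,8}->{4}; W {4,5,6,7,8}->{8}
So after constraint 4: D(W) = {8}

Answer: {8}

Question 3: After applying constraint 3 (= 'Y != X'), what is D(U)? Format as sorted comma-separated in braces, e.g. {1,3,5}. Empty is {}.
Answer: {4,6,7,8}

Derivation:
Constraint 1 (W != X) on D(W)={4,5,6,7,8} D(X)={3,4,5,6,7}: no change
Constraint 2 (Y != U) on D(Y)={4,5,6,7,8} D(U)={4,6,7,8}: no change
Constraint 3 (Y != X) on D(Y)={4,5,6,7,8} D(X)={3,4,5,6,7}: no change
So after constraint 3: D(U) = {4,6,7,8}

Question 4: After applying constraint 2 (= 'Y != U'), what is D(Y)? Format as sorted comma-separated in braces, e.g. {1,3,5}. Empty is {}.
Constraint 1 (W != X) on D(W)={4,5,6,7,8} D(X)={3,4,5,6,7}: no change
Constraint 2 (Y != U) on D(Y)={4,5,6,7,8} D(U)={4,6,7,8}: no change
So after constraint 2: D(Y) = {4,5,6,7,8}

Answer: {4,5,6,7,8}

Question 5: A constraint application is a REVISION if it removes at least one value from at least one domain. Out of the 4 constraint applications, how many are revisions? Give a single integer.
Constraint 1 (W != X) on D(W)={4,5,6,7,8} D(X)={3,4,5,6,7}: no change => not a revision
Constraint 2 (Y != U) on D(Y)={4,5,6,7,8} D(U)={4,6,7,8}: no change => not a revision
Constraint 3 (Y != X) on D(Y)={4,5,6,7,8} D(X)={3,4,5,6,7}: no change => not a revision
Constraint 4 (Y + U = W) on D(Y)={4,5,6,7,8} D(U)={4,6,7,8} D(W)={4,5,6,7,8}: Y {4,5,6,7,8}->{4}; U {4,6,7,8}->{4}; W {4,5,6,7,8}->{8} => REVISION
Total revisions = 1

Answer: 1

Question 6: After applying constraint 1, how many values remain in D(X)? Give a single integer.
Constraint 1 (W != X) on D(W)={4,5,6,7,8} D(X)={3,4,5,6,7}: no change
So after constraint 1: D(X)={3,4,5,6,7}, size = 5

Answer: 5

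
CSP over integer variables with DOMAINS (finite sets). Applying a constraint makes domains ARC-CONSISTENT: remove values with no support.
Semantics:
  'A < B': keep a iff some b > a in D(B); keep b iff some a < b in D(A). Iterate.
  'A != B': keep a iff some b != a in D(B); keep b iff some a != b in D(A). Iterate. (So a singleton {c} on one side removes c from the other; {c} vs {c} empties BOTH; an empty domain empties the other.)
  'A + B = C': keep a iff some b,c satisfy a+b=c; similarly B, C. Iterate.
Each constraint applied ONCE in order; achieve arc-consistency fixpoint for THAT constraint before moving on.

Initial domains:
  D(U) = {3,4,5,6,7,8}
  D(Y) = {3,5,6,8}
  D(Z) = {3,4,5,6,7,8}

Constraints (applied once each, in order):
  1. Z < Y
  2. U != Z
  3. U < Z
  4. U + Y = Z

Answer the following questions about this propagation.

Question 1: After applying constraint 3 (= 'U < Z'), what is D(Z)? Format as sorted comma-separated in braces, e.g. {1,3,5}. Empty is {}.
Constraint 1 (Z < Y) on D(Z)={3,4,5,6,7,8} D(Y)={3,5,6,8}: Z {3,4,5,6,7,8}->{3,4,5,6,7}; Y {3,5,6,8}->{5,6,8}
Constraint 2 (U != Z) on D(U)={3,4,5,6,7,8} D(Z)={3,4,5,6,7}: no change
Constraint 3 (U < Z) on D(U)={3,4,5,6,7,8} D(Z)={3,4,5,6,7}: U {3,4,5,6,7,8}->{3,4,5,6}; Z {3,4,5,6,7}->{4,5,6,7}
So after constraint 3: D(Z) = {4,5,6,7}

Answer: {4,5,6,7}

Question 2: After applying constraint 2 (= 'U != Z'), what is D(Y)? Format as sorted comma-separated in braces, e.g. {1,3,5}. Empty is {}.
Answer: {5,6,8}

Derivation:
Constraint 1 (Z < Y) on D(Z)={3,4,5,6,7,8} D(Y)={3,5,6,8}: Z {3,4,5,6,7,8}->{3,4,5,6,7}; Y {3,5,6,8}->{5,6,8}
Constraint 2 (U != Z) on D(U)={3,4,5,6,7,8} D(Z)={3,4,5,6,7}: no change
So after constraint 2: D(Y) = {5,6,8}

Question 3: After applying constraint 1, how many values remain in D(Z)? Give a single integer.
Constraint 1 (Z < Y) on D(Z)={3,4,5,6,7,8} D(Y)={3,5,6,8}: Z {3,4,5,6,7,8}->{3,4,5,6,7}; Y {3,5,6,8}->{5,6,8}
So after constraint 1: D(Z)={3,4,5,6,7}, size = 5

Answer: 5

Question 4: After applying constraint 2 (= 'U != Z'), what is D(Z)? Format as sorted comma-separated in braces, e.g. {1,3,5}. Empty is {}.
Constraint 1 (Z < Y) on D(Z)={3,4,5,6,7,8} D(Y)={3,5,6,8}: Z {3,4,5,6,7,8}->{3,4,5,6,7}; Y {3,5,6,8}->{5,6,8}
Constraint 2 (U != Z) on D(U)={3,4,5,6,7,8} D(Z)={3,4,5,6,7}: no change
So after constraint 2: D(Z) = {3,4,5,6,7}

Answer: {3,4,5,6,7}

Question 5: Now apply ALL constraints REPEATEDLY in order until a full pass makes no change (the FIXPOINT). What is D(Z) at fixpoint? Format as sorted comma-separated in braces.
pass 0 (initial): D(Z)={3,4,5,6,7,8}
pass 1: U {3,4,5,6,7,8}->{}; Y {3,5,6,8}->{}; Z {3,4,5,6,7,8}->{}
pass 2: no change
Fixpoint after 2 passes: D(Z) = {}

Answer: {}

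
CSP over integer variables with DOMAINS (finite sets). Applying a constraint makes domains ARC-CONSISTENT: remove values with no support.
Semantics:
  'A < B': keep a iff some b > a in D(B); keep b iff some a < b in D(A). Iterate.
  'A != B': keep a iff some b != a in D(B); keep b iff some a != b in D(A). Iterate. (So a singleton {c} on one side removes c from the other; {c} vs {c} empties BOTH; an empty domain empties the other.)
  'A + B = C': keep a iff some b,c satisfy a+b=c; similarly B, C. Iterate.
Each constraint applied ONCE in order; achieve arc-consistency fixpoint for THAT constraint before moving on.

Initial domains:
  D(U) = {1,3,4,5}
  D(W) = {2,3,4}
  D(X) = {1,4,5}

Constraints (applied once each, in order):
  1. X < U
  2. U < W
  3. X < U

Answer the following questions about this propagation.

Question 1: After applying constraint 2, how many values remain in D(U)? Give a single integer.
Answer: 1

Derivation:
Constraint 1 (X < U) on D(X)={1,4,5} D(U)={1,3,4,5}: X {1,4,5}->{1,4}; U {1,3,4,5}->{3,4,5}
Constraint 2 (U < W) on D(U)={3,4,5} D(W)={2,3,4}: U {3,4,5}->{3}; W {2,3,4}->{4}
So after constraint 2: D(U)={3}, size = 1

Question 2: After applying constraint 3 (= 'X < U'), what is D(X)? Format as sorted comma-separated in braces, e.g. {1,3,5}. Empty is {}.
Constraint 1 (X < U) on D(X)={1,4,5} D(U)={1,3,4,5}: X {1,4,5}->{1,4}; U {1,3,4,5}->{3,4,5}
Constraint 2 (U < W) on D(U)={3,4,5} D(W)={2,3,4}: U {3,4,5}->{3}; W {2,3,4}->{4}
Constraint 3 (X < U) on D(X)={1,4} D(U)={3}: X {1,4}->{1}
So after constraint 3: D(X) = {1}

Answer: {1}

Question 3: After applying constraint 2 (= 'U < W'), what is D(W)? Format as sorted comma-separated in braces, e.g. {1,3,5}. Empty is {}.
Answer: {4}

Derivation:
Constraint 1 (X < U) on D(X)={1,4,5} D(U)={1,3,4,5}: X {1,4,5}->{1,4}; U {1,3,4,5}->{3,4,5}
Constraint 2 (U < W) on D(U)={3,4,5} D(W)={2,3,4}: U {3,4,5}->{3}; W {2,3,4}->{4}
So after constraint 2: D(W) = {4}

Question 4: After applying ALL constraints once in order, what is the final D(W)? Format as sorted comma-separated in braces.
Constraint 1 (X < U) on D(X)={1,4,5} D(U)={1,3,4,5}: X {1,4,5}->{1,4}; U {1,3,4,5}->{3,4,5}
Constraint 2 (U < W) on D(U)={3,4,5} D(W)={2,3,4}: U {3,4,5}->{3}; W {2,3,4}->{4}
Constraint 3 (X < U) on D(X)={1,4} D(U)={3}: X {1,4}->{1}
So after all 3 constraints: D(W) = {4}

Answer: {4}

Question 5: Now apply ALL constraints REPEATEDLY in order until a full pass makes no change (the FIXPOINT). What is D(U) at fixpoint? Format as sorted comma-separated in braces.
Answer: {3}

Derivation:
pass 0 (initial): D(U)={1,3,4,5}
pass 1: U {1,3,4,5}->{3}; W {2,3,4}->{4}; X {1,4,5}->{1}
pass 2: no change
Fixpoint after 2 passes: D(U) = {3}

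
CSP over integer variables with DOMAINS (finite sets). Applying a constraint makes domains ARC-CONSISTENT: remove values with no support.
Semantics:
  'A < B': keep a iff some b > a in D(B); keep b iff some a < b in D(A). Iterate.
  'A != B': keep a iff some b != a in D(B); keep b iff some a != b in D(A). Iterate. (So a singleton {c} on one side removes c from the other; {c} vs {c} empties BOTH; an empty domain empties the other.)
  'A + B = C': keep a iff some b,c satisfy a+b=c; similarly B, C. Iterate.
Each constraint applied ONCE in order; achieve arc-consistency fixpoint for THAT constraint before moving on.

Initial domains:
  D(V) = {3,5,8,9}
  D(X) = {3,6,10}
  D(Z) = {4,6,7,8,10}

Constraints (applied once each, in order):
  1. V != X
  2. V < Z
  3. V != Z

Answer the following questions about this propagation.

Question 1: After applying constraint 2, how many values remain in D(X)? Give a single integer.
Answer: 3

Derivation:
Constraint 1 (V != X) on D(V)={3,5,8,9} D(X)={3,6,10}: no change
Constraint 2 (V < Z) on D(V)={3,5,8,9} D(Z)={4,6,7,8,10}: no change
So after constraint 2: D(X)={3,6,10}, size = 3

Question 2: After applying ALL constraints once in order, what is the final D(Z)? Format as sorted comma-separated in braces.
Constraint 1 (V != X) on D(V)={3,5,8,9} D(X)={3,6,10}: no change
Constraint 2 (V < Z) on D(V)={3,5,8,9} D(Z)={4,6,7,8,10}: no change
Constraint 3 (V != Z) on D(V)={3,5,8,9} D(Z)={4,6,7,8,10}: no change
So after all 3 constraints: D(Z) = {4,6,7,8,10}

Answer: {4,6,7,8,10}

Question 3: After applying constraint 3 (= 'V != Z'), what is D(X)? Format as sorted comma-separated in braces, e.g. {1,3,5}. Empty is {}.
Answer: {3,6,10}

Derivation:
Constraint 1 (V != X) on D(V)={3,5,8,9} D(X)={3,6,10}: no change
Constraint 2 (V < Z) on D(V)={3,5,8,9} D(Z)={4,6,7,8,10}: no change
Constraint 3 (V != Z) on D(V)={3,5,8,9} D(Z)={4,6,7,8,10}: no change
So after constraint 3: D(X) = {3,6,10}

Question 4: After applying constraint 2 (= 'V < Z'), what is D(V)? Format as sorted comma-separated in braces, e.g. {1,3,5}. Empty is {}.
Constraint 1 (V != X) on D(V)={3,5,8,9} D(X)={3,6,10}: no change
Constraint 2 (V < Z) on D(V)={3,5,8,9} D(Z)={4,6,7,8,10}: no change
So after constraint 2: D(V) = {3,5,8,9}

Answer: {3,5,8,9}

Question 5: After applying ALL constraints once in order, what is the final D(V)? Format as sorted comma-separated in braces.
Constraint 1 (V != X) on D(V)={3,5,8,9} D(X)={3,6,10}: no change
Constraint 2 (V < Z) on D(V)={3,5,8,9} D(Z)={4,6,7,8,10}: no change
Constraint 3 (V != Z) on D(V)={3,5,8,9} D(Z)={4,6,7,8,10}: no change
So after all 3 constraints: D(V) = {3,5,8,9}

Answer: {3,5,8,9}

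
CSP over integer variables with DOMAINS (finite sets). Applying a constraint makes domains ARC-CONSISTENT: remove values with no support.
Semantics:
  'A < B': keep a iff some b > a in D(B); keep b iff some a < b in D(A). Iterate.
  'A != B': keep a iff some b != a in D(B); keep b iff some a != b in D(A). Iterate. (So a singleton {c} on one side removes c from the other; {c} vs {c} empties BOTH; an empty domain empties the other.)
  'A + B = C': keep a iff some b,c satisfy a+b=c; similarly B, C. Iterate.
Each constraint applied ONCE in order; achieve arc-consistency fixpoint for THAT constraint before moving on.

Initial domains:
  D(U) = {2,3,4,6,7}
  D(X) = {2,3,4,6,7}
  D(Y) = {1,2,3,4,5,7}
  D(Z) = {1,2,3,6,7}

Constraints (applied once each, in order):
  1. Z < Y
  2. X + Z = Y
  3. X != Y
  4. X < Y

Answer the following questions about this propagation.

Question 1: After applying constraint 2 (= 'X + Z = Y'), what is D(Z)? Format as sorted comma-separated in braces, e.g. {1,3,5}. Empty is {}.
Answer: {1,2,3}

Derivation:
Constraint 1 (Z < Y) on D(Z)={1,2,3,6,7} D(Y)={1,2,3,4,5,7}: Z {1,2,3,6,7}->{1,2,3,6}; Y {1,2,3,4,5,7}->{2,3,4,5,7}
Constraint 2 (X + Z = Y) on D(X)={2,3,4,6,7} D(Z)={1,2,3,6} D(Y)={2,3,4,5,7}: X {2,3,4,6,7}->{2,3,4,6}; Z {1,2,3,6}->{1,2,3}; Y {2,3,4,5,7}->{3,4,5,7}
So after constraint 2: D(Z) = {1,2,3}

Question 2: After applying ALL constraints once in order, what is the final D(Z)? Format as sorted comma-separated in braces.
Constraint 1 (Z < Y) on D(Z)={1,2,3,6,7} D(Y)={1,2,3,4,5,7}: Z {1,2,3,6,7}->{1,2,3,6}; Y {1,2,3,4,5,7}->{2,3,4,5,7}
Constraint 2 (X + Z = Y) on D(X)={2,3,4,6,7} D(Z)={1,2,3,6} D(Y)={2,3,4,5,7}: X {2,3,4,6,7}->{2,3,4,6}; Z {1,2,3,6}->{1,2,3}; Y {2,3,4,5,7}->{3,4,5,7}
Constraint 3 (X != Y) on D(X)={2,3,4,6} D(Y)={3,4,5,7}: no change
Constraint 4 (X < Y) on D(X)={2,3,4,6} D(Y)={3,4,5,7}: no change
So after all 4 constraints: D(Z) = {1,2,3}

Answer: {1,2,3}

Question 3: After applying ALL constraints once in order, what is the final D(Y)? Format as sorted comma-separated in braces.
Answer: {3,4,5,7}

Derivation:
Constraint 1 (Z < Y) on D(Z)={1,2,3,6,7} D(Y)={1,2,3,4,5,7}: Z {1,2,3,6,7}->{1,2,3,6}; Y {1,2,3,4,5,7}->{2,3,4,5,7}
Constraint 2 (X + Z = Y) on D(X)={2,3,4,6,7} D(Z)={1,2,3,6} D(Y)={2,3,4,5,7}: X {2,3,4,6,7}->{2,3,4,6}; Z {1,2,3,6}->{1,2,3}; Y {2,3,4,5,7}->{3,4,5,7}
Constraint 3 (X != Y) on D(X)={2,3,4,6} D(Y)={3,4,5,7}: no change
Constraint 4 (X < Y) on D(X)={2,3,4,6} D(Y)={3,4,5,7}: no change
So after all 4 constraints: D(Y) = {3,4,5,7}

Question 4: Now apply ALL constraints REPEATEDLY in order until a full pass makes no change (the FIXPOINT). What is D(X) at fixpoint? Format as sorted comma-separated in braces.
Answer: {2,3,4,6}

Derivation:
pass 0 (initial): D(X)={2,3,4,6,7}
pass 1: X {2,3,4,6,7}->{2,3,4,6}; Y {1,2,3,4,5,7}->{3,4,5,7}; Z {1,2,3,6,7}->{1,2,3}
pass 2: no change
Fixpoint after 2 passes: D(X) = {2,3,4,6}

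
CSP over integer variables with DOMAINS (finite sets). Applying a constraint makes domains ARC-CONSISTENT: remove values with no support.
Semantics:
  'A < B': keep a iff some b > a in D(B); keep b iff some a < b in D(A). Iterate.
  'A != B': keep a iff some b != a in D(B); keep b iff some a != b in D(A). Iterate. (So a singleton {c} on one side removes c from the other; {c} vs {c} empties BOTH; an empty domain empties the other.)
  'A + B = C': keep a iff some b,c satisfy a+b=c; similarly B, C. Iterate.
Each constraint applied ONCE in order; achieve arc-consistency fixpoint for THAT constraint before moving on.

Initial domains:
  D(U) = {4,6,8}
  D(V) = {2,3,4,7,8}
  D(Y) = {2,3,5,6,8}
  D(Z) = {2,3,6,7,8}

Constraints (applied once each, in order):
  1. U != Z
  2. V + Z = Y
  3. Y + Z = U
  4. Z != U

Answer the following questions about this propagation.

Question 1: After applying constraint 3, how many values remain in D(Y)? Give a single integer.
Answer: 2

Derivation:
Constraint 1 (U != Z) on D(U)={4,6,8} D(Z)={2,3,6,7,8}: no change
Constraint 2 (V + Z = Y) on D(V)={2,3,4,7,8} D(Z)={2,3,6,7,8} D(Y)={2,3,5,6,8}: V {2,3,4,7,8}->{2,3,4}; Z {2,3,6,7,8}->{2,3,6}; Y {2,3,5,6,8}->{5,6,8}
Constraint 3 (Y + Z = U) on D(Y)={5,6,8} D(Z)={2,3,6} D(U)={4,6,8}: Y {5,6,8}->{5,6}; Z {2,3,6}->{2,3}; U {4,6,8}->{8}
So after constraint 3: D(Y)={5,6}, size = 2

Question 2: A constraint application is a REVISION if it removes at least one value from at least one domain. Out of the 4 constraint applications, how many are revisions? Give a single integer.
Answer: 2

Derivation:
Constraint 1 (U != Z) on D(U)={4,6,8} D(Z)={2,3,6,7,8}: no change => not a revision
Constraint 2 (V + Z = Y) on D(V)={2,3,4,7,8} D(Z)={2,3,6,7,8} D(Y)={2,3,5,6,8}: V {2,3,4,7,8}->{2,3,4}; Z {2,3,6,7,8}->{2,3,6}; Y {2,3,5,6,8}->{5,6,8} => REVISION
Constraint 3 (Y + Z = U) on D(Y)={5,6,8} D(Z)={2,3,6} D(U)={4,6,8}: Y {5,6,8}->{5,6}; Z {2,3,6}->{2,3}; U {4,6,8}->{8} => REVISION
Constraint 4 (Z != U) on D(Z)={2,3} D(U)={8}: no change => not a revision
Total revisions = 2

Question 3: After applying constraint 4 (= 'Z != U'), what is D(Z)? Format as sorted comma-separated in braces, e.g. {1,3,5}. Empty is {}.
Constraint 1 (U != Z) on D(U)={4,6,8} D(Z)={2,3,6,7,8}: no change
Constraint 2 (V + Z = Y) on D(V)={2,3,4,7,8} D(Z)={2,3,6,7,8} D(Y)={2,3,5,6,8}: V {2,3,4,7,8}->{2,3,4}; Z {2,3,6,7,8}->{2,3,6}; Y {2,3,5,6,8}->{5,6,8}
Constraint 3 (Y + Z = U) on D(Y)={5,6,8} D(Z)={2,3,6} D(U)={4,6,8}: Y {5,6,8}->{5,6}; Z {2,3,6}->{2,3}; U {4,6,8}->{8}
Constraint 4 (Z != U) on D(Z)={2,3} D(U)={8}: no change
So after constraint 4: D(Z) = {2,3}

Answer: {2,3}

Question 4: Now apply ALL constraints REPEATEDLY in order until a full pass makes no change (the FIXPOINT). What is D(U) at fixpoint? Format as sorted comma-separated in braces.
Answer: {8}

Derivation:
pass 0 (initial): D(U)={4,6,8}
pass 1: U {4,6,8}->{8}; V {2,3,4,7,8}->{2,3,4}; Y {2,3,5,6,8}->{5,6}; Z {2,3,6,7,8}->{2,3}
pass 2: no change
Fixpoint after 2 passes: D(U) = {8}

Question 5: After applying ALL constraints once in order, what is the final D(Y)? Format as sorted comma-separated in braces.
Answer: {5,6}

Derivation:
Constraint 1 (U != Z) on D(U)={4,6,8} D(Z)={2,3,6,7,8}: no change
Constraint 2 (V + Z = Y) on D(V)={2,3,4,7,8} D(Z)={2,3,6,7,8} D(Y)={2,3,5,6,8}: V {2,3,4,7,8}->{2,3,4}; Z {2,3,6,7,8}->{2,3,6}; Y {2,3,5,6,8}->{5,6,8}
Constraint 3 (Y + Z = U) on D(Y)={5,6,8} D(Z)={2,3,6} D(U)={4,6,8}: Y {5,6,8}->{5,6}; Z {2,3,6}->{2,3}; U {4,6,8}->{8}
Constraint 4 (Z != U) on D(Z)={2,3} D(U)={8}: no change
So after all 4 constraints: D(Y) = {5,6}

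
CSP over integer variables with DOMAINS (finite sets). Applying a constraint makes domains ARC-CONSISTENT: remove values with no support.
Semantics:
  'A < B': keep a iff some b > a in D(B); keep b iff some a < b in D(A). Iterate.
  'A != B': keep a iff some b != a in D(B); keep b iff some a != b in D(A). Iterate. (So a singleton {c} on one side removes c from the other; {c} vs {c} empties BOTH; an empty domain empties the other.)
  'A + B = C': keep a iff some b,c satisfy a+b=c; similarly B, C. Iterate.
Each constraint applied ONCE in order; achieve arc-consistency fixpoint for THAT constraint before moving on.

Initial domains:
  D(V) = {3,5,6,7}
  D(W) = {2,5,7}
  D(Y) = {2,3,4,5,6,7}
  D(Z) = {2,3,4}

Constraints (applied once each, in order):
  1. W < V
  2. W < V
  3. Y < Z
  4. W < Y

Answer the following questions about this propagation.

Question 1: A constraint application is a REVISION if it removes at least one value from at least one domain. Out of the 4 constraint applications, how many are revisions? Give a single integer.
Constraint 1 (W < V) on D(W)={2,5,7} D(V)={3,5,6,7}: W {2,5,7}->{2,5} => REVISION
Constraint 2 (W < V) on D(W)={2,5} D(V)={3,5,6,7}: no change => not a revision
Constraint 3 (Y < Z) on D(Y)={2,3,4,5,6,7} D(Z)={2,3,4}: Y {2,3,4,5,6,7}->{2,3}; Z {2,3,4}->{3,4} => REVISION
Constraint 4 (W < Y) on D(W)={2,5} D(Y)={2,3}: W {2,5}->{2}; Y {2,3}->{3} => REVISION
Total revisions = 3

Answer: 3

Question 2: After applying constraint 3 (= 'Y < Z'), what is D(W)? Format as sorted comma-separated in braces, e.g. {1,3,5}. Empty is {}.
Answer: {2,5}

Derivation:
Constraint 1 (W < V) on D(W)={2,5,7} D(V)={3,5,6,7}: W {2,5,7}->{2,5}
Constraint 2 (W < V) on D(W)={2,5} D(V)={3,5,6,7}: no change
Constraint 3 (Y < Z) on D(Y)={2,3,4,5,6,7} D(Z)={2,3,4}: Y {2,3,4,5,6,7}->{2,3}; Z {2,3,4}->{3,4}
So after constraint 3: D(W) = {2,5}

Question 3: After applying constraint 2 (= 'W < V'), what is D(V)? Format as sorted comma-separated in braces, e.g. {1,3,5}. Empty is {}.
Constraint 1 (W < V) on D(W)={2,5,7} D(V)={3,5,6,7}: W {2,5,7}->{2,5}
Constraint 2 (W < V) on D(W)={2,5} D(V)={3,5,6,7}: no change
So after constraint 2: D(V) = {3,5,6,7}

Answer: {3,5,6,7}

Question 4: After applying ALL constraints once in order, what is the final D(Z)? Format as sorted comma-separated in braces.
Answer: {3,4}

Derivation:
Constraint 1 (W < V) on D(W)={2,5,7} D(V)={3,5,6,7}: W {2,5,7}->{2,5}
Constraint 2 (W < V) on D(W)={2,5} D(V)={3,5,6,7}: no change
Constraint 3 (Y < Z) on D(Y)={2,3,4,5,6,7} D(Z)={2,3,4}: Y {2,3,4,5,6,7}->{2,3}; Z {2,3,4}->{3,4}
Constraint 4 (W < Y) on D(W)={2,5} D(Y)={2,3}: W {2,5}->{2}; Y {2,3}->{3}
So after all 4 constraints: D(Z) = {3,4}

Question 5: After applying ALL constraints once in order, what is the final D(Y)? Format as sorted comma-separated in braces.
Answer: {3}

Derivation:
Constraint 1 (W < V) on D(W)={2,5,7} D(V)={3,5,6,7}: W {2,5,7}->{2,5}
Constraint 2 (W < V) on D(W)={2,5} D(V)={3,5,6,7}: no change
Constraint 3 (Y < Z) on D(Y)={2,3,4,5,6,7} D(Z)={2,3,4}: Y {2,3,4,5,6,7}->{2,3}; Z {2,3,4}->{3,4}
Constraint 4 (W < Y) on D(W)={2,5} D(Y)={2,3}: W {2,5}->{2}; Y {2,3}->{3}
So after all 4 constraints: D(Y) = {3}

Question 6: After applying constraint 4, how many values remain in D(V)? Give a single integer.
Constraint 1 (W < V) on D(W)={2,5,7} D(V)={3,5,6,7}: W {2,5,7}->{2,5}
Constraint 2 (W < V) on D(W)={2,5} D(V)={3,5,6,7}: no change
Constraint 3 (Y < Z) on D(Y)={2,3,4,5,6,7} D(Z)={2,3,4}: Y {2,3,4,5,6,7}->{2,3}; Z {2,3,4}->{3,4}
Constraint 4 (W < Y) on D(W)={2,5} D(Y)={2,3}: W {2,5}->{2}; Y {2,3}->{3}
So after constraint 4: D(V)={3,5,6,7}, size = 4

Answer: 4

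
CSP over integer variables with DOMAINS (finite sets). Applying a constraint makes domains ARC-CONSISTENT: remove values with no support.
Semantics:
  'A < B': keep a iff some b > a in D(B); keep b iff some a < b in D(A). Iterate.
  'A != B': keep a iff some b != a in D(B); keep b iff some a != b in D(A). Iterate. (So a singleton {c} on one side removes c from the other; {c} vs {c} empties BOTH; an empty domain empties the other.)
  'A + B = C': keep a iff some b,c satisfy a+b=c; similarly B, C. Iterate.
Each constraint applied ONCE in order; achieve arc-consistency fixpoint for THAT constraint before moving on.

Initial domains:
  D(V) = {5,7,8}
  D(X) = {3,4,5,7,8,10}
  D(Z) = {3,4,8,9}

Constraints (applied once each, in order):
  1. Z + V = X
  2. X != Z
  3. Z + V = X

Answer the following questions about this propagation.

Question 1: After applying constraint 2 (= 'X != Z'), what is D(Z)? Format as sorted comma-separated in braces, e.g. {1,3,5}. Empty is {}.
Constraint 1 (Z + V = X) on D(Z)={3,4,8,9} D(V)={5,7,8} D(X)={3,4,5,7,8,10}: Z {3,4,8,9}->{3}; V {5,7,8}->{5,7}; X {3,4,5,7,8,10}->{8,10}
Constraint 2 (X != Z) on D(X)={8,10} D(Z)={3}: no change
So after constraint 2: D(Z) = {3}

Answer: {3}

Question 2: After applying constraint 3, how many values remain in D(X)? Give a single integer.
Answer: 2

Derivation:
Constraint 1 (Z + V = X) on D(Z)={3,4,8,9} D(V)={5,7,8} D(X)={3,4,5,7,8,10}: Z {3,4,8,9}->{3}; V {5,7,8}->{5,7}; X {3,4,5,7,8,10}->{8,10}
Constraint 2 (X != Z) on D(X)={8,10} D(Z)={3}: no change
Constraint 3 (Z + V = X) on D(Z)={3} D(V)={5,7} D(X)={8,10}: no change
So after constraint 3: D(X)={8,10}, size = 2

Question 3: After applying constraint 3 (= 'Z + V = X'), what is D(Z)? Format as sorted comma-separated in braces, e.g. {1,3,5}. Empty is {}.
Constraint 1 (Z + V = X) on D(Z)={3,4,8,9} D(V)={5,7,8} D(X)={3,4,5,7,8,10}: Z {3,4,8,9}->{3}; V {5,7,8}->{5,7}; X {3,4,5,7,8,10}->{8,10}
Constraint 2 (X != Z) on D(X)={8,10} D(Z)={3}: no change
Constraint 3 (Z + V = X) on D(Z)={3} D(V)={5,7} D(X)={8,10}: no change
So after constraint 3: D(Z) = {3}

Answer: {3}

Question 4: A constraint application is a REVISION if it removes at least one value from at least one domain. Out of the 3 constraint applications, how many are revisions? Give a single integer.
Answer: 1

Derivation:
Constraint 1 (Z + V = X) on D(Z)={3,4,8,9} D(V)={5,7,8} D(X)={3,4,5,7,8,10}: Z {3,4,8,9}->{3}; V {5,7,8}->{5,7}; X {3,4,5,7,8,10}->{8,10} => REVISION
Constraint 2 (X != Z) on D(X)={8,10} D(Z)={3}: no change => not a revision
Constraint 3 (Z + V = X) on D(Z)={3} D(V)={5,7} D(X)={8,10}: no change => not a revision
Total revisions = 1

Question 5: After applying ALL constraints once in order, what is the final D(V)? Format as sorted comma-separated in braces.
Answer: {5,7}

Derivation:
Constraint 1 (Z + V = X) on D(Z)={3,4,8,9} D(V)={5,7,8} D(X)={3,4,5,7,8,10}: Z {3,4,8,9}->{3}; V {5,7,8}->{5,7}; X {3,4,5,7,8,10}->{8,10}
Constraint 2 (X != Z) on D(X)={8,10} D(Z)={3}: no change
Constraint 3 (Z + V = X) on D(Z)={3} D(V)={5,7} D(X)={8,10}: no change
So after all 3 constraints: D(V) = {5,7}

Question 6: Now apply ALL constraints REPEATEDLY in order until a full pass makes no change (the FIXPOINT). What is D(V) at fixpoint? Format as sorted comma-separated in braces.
Answer: {5,7}

Derivation:
pass 0 (initial): D(V)={5,7,8}
pass 1: V {5,7,8}->{5,7}; X {3,4,5,7,8,10}->{8,10}; Z {3,4,8,9}->{3}
pass 2: no change
Fixpoint after 2 passes: D(V) = {5,7}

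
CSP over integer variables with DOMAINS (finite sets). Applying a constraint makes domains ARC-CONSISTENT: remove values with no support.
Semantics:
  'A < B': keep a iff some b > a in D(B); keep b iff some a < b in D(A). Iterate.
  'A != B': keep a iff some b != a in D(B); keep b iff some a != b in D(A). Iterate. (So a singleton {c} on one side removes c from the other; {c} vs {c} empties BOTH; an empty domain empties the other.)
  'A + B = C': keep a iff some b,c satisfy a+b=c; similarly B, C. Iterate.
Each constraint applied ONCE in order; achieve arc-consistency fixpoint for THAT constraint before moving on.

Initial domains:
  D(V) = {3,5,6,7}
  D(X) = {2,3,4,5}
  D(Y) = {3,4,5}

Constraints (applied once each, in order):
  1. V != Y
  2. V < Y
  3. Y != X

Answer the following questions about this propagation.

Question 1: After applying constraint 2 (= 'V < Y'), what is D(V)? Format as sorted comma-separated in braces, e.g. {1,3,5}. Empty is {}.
Answer: {3}

Derivation:
Constraint 1 (V != Y) on D(V)={3,5,6,7} D(Y)={3,4,5}: no change
Constraint 2 (V < Y) on D(V)={3,5,6,7} D(Y)={3,4,5}: V {3,5,6,7}->{3}; Y {3,4,5}->{4,5}
So after constraint 2: D(V) = {3}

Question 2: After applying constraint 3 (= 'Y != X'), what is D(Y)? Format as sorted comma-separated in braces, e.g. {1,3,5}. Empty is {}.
Answer: {4,5}

Derivation:
Constraint 1 (V != Y) on D(V)={3,5,6,7} D(Y)={3,4,5}: no change
Constraint 2 (V < Y) on D(V)={3,5,6,7} D(Y)={3,4,5}: V {3,5,6,7}->{3}; Y {3,4,5}->{4,5}
Constraint 3 (Y != X) on D(Y)={4,5} D(X)={2,3,4,5}: no change
So after constraint 3: D(Y) = {4,5}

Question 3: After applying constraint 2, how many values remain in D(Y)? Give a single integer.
Constraint 1 (V != Y) on D(V)={3,5,6,7} D(Y)={3,4,5}: no change
Constraint 2 (V < Y) on D(V)={3,5,6,7} D(Y)={3,4,5}: V {3,5,6,7}->{3}; Y {3,4,5}->{4,5}
So after constraint 2: D(Y)={4,5}, size = 2

Answer: 2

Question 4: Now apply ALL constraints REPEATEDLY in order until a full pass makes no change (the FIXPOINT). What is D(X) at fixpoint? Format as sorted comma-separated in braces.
pass 0 (initial): D(X)={2,3,4,5}
pass 1: V {3,5,6,7}->{3}; Y {3,4,5}->{4,5}
pass 2: no change
Fixpoint after 2 passes: D(X) = {2,3,4,5}

Answer: {2,3,4,5}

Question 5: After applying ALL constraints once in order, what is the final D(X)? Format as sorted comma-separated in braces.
Answer: {2,3,4,5}

Derivation:
Constraint 1 (V != Y) on D(V)={3,5,6,7} D(Y)={3,4,5}: no change
Constraint 2 (V < Y) on D(V)={3,5,6,7} D(Y)={3,4,5}: V {3,5,6,7}->{3}; Y {3,4,5}->{4,5}
Constraint 3 (Y != X) on D(Y)={4,5} D(X)={2,3,4,5}: no change
So after all 3 constraints: D(X) = {2,3,4,5}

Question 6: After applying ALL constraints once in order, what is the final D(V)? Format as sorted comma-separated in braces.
Constraint 1 (V != Y) on D(V)={3,5,6,7} D(Y)={3,4,5}: no change
Constraint 2 (V < Y) on D(V)={3,5,6,7} D(Y)={3,4,5}: V {3,5,6,7}->{3}; Y {3,4,5}->{4,5}
Constraint 3 (Y != X) on D(Y)={4,5} D(X)={2,3,4,5}: no change
So after all 3 constraints: D(V) = {3}

Answer: {3}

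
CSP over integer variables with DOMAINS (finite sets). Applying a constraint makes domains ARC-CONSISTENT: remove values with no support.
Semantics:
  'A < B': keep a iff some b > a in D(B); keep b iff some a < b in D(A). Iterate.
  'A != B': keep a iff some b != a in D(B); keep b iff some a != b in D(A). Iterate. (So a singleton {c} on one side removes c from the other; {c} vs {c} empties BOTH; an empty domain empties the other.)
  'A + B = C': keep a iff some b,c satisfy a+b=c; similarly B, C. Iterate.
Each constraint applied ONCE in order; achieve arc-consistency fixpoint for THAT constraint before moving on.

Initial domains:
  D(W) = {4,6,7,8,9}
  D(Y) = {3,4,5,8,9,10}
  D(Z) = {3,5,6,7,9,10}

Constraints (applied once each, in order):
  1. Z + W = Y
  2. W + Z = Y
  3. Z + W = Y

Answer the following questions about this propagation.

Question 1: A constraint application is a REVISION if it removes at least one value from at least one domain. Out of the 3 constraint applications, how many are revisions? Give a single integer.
Constraint 1 (Z + W = Y) on D(Z)={3,5,6,7,9,10} D(W)={4,6,7,8,9} D(Y)={3,4,5,8,9,10}: Z {3,5,6,7,9,10}->{3,5,6}; W {4,6,7,8,9}->{4,6,7}; Y {3,4,5,8,9,10}->{9,10} => REVISION
Constraint 2 (W + Z = Y) on D(W)={4,6,7} D(Z)={3,5,6} D(Y)={9,10}: no change => not a revision
Constraint 3 (Z + W = Y) on D(Z)={3,5,6} D(W)={4,6,7} D(Y)={9,10}: no change => not a revision
Total revisions = 1

Answer: 1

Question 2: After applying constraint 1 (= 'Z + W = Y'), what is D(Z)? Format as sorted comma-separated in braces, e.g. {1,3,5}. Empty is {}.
Constraint 1 (Z + W = Y) on D(Z)={3,5,6,7,9,10} D(W)={4,6,7,8,9} D(Y)={3,4,5,8,9,10}: Z {3,5,6,7,9,10}->{3,5,6}; W {4,6,7,8,9}->{4,6,7}; Y {3,4,5,8,9,10}->{9,10}
So after constraint 1: D(Z) = {3,5,6}

Answer: {3,5,6}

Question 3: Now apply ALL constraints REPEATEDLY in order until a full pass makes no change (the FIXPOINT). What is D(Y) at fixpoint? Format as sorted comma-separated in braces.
pass 0 (initial): D(Y)={3,4,5,8,9,10}
pass 1: W {4,6,7,8,9}->{4,6,7}; Y {3,4,5,8,9,10}->{9,10}; Z {3,5,6,7,9,10}->{3,5,6}
pass 2: no change
Fixpoint after 2 passes: D(Y) = {9,10}

Answer: {9,10}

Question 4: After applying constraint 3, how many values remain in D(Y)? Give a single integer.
Answer: 2

Derivation:
Constraint 1 (Z + W = Y) on D(Z)={3,5,6,7,9,10} D(W)={4,6,7,8,9} D(Y)={3,4,5,8,9,10}: Z {3,5,6,7,9,10}->{3,5,6}; W {4,6,7,8,9}->{4,6,7}; Y {3,4,5,8,9,10}->{9,10}
Constraint 2 (W + Z = Y) on D(W)={4,6,7} D(Z)={3,5,6} D(Y)={9,10}: no change
Constraint 3 (Z + W = Y) on D(Z)={3,5,6} D(W)={4,6,7} D(Y)={9,10}: no change
So after constraint 3: D(Y)={9,10}, size = 2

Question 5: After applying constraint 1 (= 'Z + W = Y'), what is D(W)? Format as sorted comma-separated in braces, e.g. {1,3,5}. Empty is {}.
Constraint 1 (Z + W = Y) on D(Z)={3,5,6,7,9,10} D(W)={4,6,7,8,9} D(Y)={3,4,5,8,9,10}: Z {3,5,6,7,9,10}->{3,5,6}; W {4,6,7,8,9}->{4,6,7}; Y {3,4,5,8,9,10}->{9,10}
So after constraint 1: D(W) = {4,6,7}

Answer: {4,6,7}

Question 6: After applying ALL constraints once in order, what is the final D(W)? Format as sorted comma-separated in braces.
Constraint 1 (Z + W = Y) on D(Z)={3,5,6,7,9,10} D(W)={4,6,7,8,9} D(Y)={3,4,5,8,9,10}: Z {3,5,6,7,9,10}->{3,5,6}; W {4,6,7,8,9}->{4,6,7}; Y {3,4,5,8,9,10}->{9,10}
Constraint 2 (W + Z = Y) on D(W)={4,6,7} D(Z)={3,5,6} D(Y)={9,10}: no change
Constraint 3 (Z + W = Y) on D(Z)={3,5,6} D(W)={4,6,7} D(Y)={9,10}: no change
So after all 3 constraints: D(W) = {4,6,7}

Answer: {4,6,7}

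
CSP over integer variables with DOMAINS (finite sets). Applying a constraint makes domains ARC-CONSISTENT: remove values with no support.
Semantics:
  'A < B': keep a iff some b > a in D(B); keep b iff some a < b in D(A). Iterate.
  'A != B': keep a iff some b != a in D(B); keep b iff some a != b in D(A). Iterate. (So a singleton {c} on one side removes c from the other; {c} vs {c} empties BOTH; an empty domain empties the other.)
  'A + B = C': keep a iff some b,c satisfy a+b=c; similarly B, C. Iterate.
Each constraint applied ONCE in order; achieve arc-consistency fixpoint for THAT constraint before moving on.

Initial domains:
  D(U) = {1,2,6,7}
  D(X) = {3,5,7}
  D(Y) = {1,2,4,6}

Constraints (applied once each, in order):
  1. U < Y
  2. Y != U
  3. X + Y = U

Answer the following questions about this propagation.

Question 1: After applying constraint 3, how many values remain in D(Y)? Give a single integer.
Constraint 1 (U < Y) on D(U)={1,2,6,7} D(Y)={1,2,4,6}: U {1,2,6,7}->{1,2}; Y {1,2,4,6}->{2,4,6}
Constraint 2 (Y != U) on D(Y)={2,4,6} D(U)={1,2}: no change
Constraint 3 (X + Y = U) on D(X)={3,5,7} D(Y)={2,4,6} D(U)={1,2}: X {3,5,7}->{}; Y {2,4,6}->{}; U {1,2}->{}
So after constraint 3: D(Y)={}, size = 0

Answer: 0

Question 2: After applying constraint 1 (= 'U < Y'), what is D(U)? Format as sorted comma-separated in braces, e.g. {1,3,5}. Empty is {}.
Constraint 1 (U < Y) on D(U)={1,2,6,7} D(Y)={1,2,4,6}: U {1,2,6,7}->{1,2}; Y {1,2,4,6}->{2,4,6}
So after constraint 1: D(U) = {1,2}

Answer: {1,2}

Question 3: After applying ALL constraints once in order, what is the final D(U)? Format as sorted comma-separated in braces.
Answer: {}

Derivation:
Constraint 1 (U < Y) on D(U)={1,2,6,7} D(Y)={1,2,4,6}: U {1,2,6,7}->{1,2}; Y {1,2,4,6}->{2,4,6}
Constraint 2 (Y != U) on D(Y)={2,4,6} D(U)={1,2}: no change
Constraint 3 (X + Y = U) on D(X)={3,5,7} D(Y)={2,4,6} D(U)={1,2}: X {3,5,7}->{}; Y {2,4,6}->{}; U {1,2}->{}
So after all 3 constraints: D(U) = {}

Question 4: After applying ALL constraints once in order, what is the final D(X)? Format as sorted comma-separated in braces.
Constraint 1 (U < Y) on D(U)={1,2,6,7} D(Y)={1,2,4,6}: U {1,2,6,7}->{1,2}; Y {1,2,4,6}->{2,4,6}
Constraint 2 (Y != U) on D(Y)={2,4,6} D(U)={1,2}: no change
Constraint 3 (X + Y = U) on D(X)={3,5,7} D(Y)={2,4,6} D(U)={1,2}: X {3,5,7}->{}; Y {2,4,6}->{}; U {1,2}->{}
So after all 3 constraints: D(X) = {}

Answer: {}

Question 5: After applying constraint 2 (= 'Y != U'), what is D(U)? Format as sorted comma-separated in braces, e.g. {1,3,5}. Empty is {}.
Constraint 1 (U < Y) on D(U)={1,2,6,7} D(Y)={1,2,4,6}: U {1,2,6,7}->{1,2}; Y {1,2,4,6}->{2,4,6}
Constraint 2 (Y != U) on D(Y)={2,4,6} D(U)={1,2}: no change
So after constraint 2: D(U) = {1,2}

Answer: {1,2}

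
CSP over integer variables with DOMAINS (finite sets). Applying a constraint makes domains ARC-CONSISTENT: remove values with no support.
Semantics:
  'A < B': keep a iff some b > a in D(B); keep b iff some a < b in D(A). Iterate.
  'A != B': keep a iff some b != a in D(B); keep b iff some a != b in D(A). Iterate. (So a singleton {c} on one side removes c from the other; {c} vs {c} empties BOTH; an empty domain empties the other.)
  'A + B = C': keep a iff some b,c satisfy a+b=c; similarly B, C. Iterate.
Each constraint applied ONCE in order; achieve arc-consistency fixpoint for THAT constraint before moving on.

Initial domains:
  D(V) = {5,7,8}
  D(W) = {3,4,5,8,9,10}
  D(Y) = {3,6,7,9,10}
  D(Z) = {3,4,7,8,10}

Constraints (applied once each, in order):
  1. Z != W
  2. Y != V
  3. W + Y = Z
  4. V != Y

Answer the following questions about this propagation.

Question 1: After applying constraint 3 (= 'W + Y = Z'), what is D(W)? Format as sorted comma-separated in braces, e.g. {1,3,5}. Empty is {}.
Constraint 1 (Z != W) on D(Z)={3,4,7,8,10} D(W)={3,4,5,8,9,10}: no change
Constraint 2 (Y != V) on D(Y)={3,6,7,9,10} D(V)={5,7,8}: no change
Constraint 3 (W + Y = Z) on D(W)={3,4,5,8,9,10} D(Y)={3,6,7,9,10} D(Z)={3,4,7,8,10}: W {3,4,5,8,9,10}->{3,4,5}; Y {3,6,7,9,10}->{3,6,7}; Z {3,4,7,8,10}->{7,8,10}
So after constraint 3: D(W) = {3,4,5}

Answer: {3,4,5}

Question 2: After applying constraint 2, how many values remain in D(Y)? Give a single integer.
Constraint 1 (Z != W) on D(Z)={3,4,7,8,10} D(W)={3,4,5,8,9,10}: no change
Constraint 2 (Y != V) on D(Y)={3,6,7,9,10} D(V)={5,7,8}: no change
So after constraint 2: D(Y)={3,6,7,9,10}, size = 5

Answer: 5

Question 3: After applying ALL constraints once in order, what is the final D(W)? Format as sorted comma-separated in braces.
Answer: {3,4,5}

Derivation:
Constraint 1 (Z != W) on D(Z)={3,4,7,8,10} D(W)={3,4,5,8,9,10}: no change
Constraint 2 (Y != V) on D(Y)={3,6,7,9,10} D(V)={5,7,8}: no change
Constraint 3 (W + Y = Z) on D(W)={3,4,5,8,9,10} D(Y)={3,6,7,9,10} D(Z)={3,4,7,8,10}: W {3,4,5,8,9,10}->{3,4,5}; Y {3,6,7,9,10}->{3,6,7}; Z {3,4,7,8,10}->{7,8,10}
Constraint 4 (V != Y) on D(V)={5,7,8} D(Y)={3,6,7}: no change
So after all 4 constraints: D(W) = {3,4,5}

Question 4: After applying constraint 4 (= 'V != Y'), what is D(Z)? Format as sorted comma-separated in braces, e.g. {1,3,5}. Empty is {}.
Constraint 1 (Z != W) on D(Z)={3,4,7,8,10} D(W)={3,4,5,8,9,10}: no change
Constraint 2 (Y != V) on D(Y)={3,6,7,9,10} D(V)={5,7,8}: no change
Constraint 3 (W + Y = Z) on D(W)={3,4,5,8,9,10} D(Y)={3,6,7,9,10} D(Z)={3,4,7,8,10}: W {3,4,5,8,9,10}->{3,4,5}; Y {3,6,7,9,10}->{3,6,7}; Z {3,4,7,8,10}->{7,8,10}
Constraint 4 (V != Y) on D(V)={5,7,8} D(Y)={3,6,7}: no change
So after constraint 4: D(Z) = {7,8,10}

Answer: {7,8,10}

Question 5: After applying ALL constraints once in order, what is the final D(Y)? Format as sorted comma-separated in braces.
Answer: {3,6,7}

Derivation:
Constraint 1 (Z != W) on D(Z)={3,4,7,8,10} D(W)={3,4,5,8,9,10}: no change
Constraint 2 (Y != V) on D(Y)={3,6,7,9,10} D(V)={5,7,8}: no change
Constraint 3 (W + Y = Z) on D(W)={3,4,5,8,9,10} D(Y)={3,6,7,9,10} D(Z)={3,4,7,8,10}: W {3,4,5,8,9,10}->{3,4,5}; Y {3,6,7,9,10}->{3,6,7}; Z {3,4,7,8,10}->{7,8,10}
Constraint 4 (V != Y) on D(V)={5,7,8} D(Y)={3,6,7}: no change
So after all 4 constraints: D(Y) = {3,6,7}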